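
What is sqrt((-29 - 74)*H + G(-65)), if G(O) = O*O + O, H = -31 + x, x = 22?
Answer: sqrt(5087) ≈ 71.323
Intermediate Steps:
H = -9 (H = -31 + 22 = -9)
G(O) = O + O**2 (G(O) = O**2 + O = O + O**2)
sqrt((-29 - 74)*H + G(-65)) = sqrt((-29 - 74)*(-9) - 65*(1 - 65)) = sqrt(-103*(-9) - 65*(-64)) = sqrt(927 + 4160) = sqrt(5087)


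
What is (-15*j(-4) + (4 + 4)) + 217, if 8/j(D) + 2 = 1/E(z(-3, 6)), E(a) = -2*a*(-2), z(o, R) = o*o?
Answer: 20295/71 ≈ 285.85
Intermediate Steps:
z(o, R) = o**2
E(a) = 4*a
j(D) = -288/71 (j(D) = 8/(-2 + 1/(4*(-3)**2)) = 8/(-2 + 1/(4*9)) = 8/(-2 + 1/36) = 8/(-71/36) = 8*(-36/71) = -288/71)
(-15*j(-4) + (4 + 4)) + 217 = (-15*(-288)/71 + (4 + 4)) + 217 = (-3*(-1440/71) + 8) + 217 = (4320/71 + 8) + 217 = 4888/71 + 217 = 20295/71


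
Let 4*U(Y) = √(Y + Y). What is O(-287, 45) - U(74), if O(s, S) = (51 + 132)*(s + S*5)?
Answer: -11346 - √37/2 ≈ -11349.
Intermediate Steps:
O(s, S) = 183*s + 915*S (O(s, S) = 183*(s + 5*S) = 183*s + 915*S)
U(Y) = √2*√Y/4 (U(Y) = √(Y + Y)/4 = √(2*Y)/4 = (√2*√Y)/4 = √2*√Y/4)
O(-287, 45) - U(74) = (183*(-287) + 915*45) - √2*√74/4 = (-52521 + 41175) - √37/2 = -11346 - √37/2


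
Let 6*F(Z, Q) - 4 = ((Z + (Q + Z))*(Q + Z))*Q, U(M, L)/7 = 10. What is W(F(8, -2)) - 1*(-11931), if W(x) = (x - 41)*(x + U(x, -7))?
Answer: 81139/9 ≈ 9015.4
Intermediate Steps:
U(M, L) = 70 (U(M, L) = 7*10 = 70)
F(Z, Q) = 2/3 + Q*(Q + Z)*(Q + 2*Z)/6 (F(Z, Q) = 2/3 + (((Z + (Q + Z))*(Q + Z))*Q)/6 = 2/3 + (((Q + 2*Z)*(Q + Z))*Q)/6 = 2/3 + (((Q + Z)*(Q + 2*Z))*Q)/6 = 2/3 + (Q*(Q + Z)*(Q + 2*Z))/6 = 2/3 + Q*(Q + Z)*(Q + 2*Z)/6)
W(x) = (-41 + x)*(70 + x) (W(x) = (x - 41)*(x + 70) = (-41 + x)*(70 + x))
W(F(8, -2)) - 1*(-11931) = (-2870 + (2/3 + (1/6)*(-2)**3 + (1/2)*8*(-2)**2 + (1/3)*(-2)*8**2)**2 + 29*(2/3 + (1/6)*(-2)**3 + (1/2)*8*(-2)**2 + (1/3)*(-2)*8**2)) - 1*(-11931) = (-2870 + (2/3 + (1/6)*(-8) + (1/2)*8*4 + (1/3)*(-2)*64)**2 + 29*(2/3 + (1/6)*(-8) + (1/2)*8*4 + (1/3)*(-2)*64)) + 11931 = (-2870 + (2/3 - 4/3 + 16 - 128/3)**2 + 29*(2/3 - 4/3 + 16 - 128/3)) + 11931 = (-2870 + (-82/3)**2 + 29*(-82/3)) + 11931 = (-2870 + 6724/9 - 2378/3) + 11931 = -26240/9 + 11931 = 81139/9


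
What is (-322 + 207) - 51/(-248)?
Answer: -28469/248 ≈ -114.79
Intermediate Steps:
(-322 + 207) - 51/(-248) = -115 - 51*(-1/248) = -115 + 51/248 = -28469/248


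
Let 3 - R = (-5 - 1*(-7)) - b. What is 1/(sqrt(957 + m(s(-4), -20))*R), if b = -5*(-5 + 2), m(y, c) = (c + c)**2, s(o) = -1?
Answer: sqrt(2557)/40912 ≈ 0.0012360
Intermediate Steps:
m(y, c) = 4*c**2 (m(y, c) = (2*c)**2 = 4*c**2)
b = 15 (b = -5*(-3) = 15)
R = 16 (R = 3 - ((-5 - 1*(-7)) - 1*15) = 3 - ((-5 + 7) - 15) = 3 - (2 - 15) = 3 - 1*(-13) = 3 + 13 = 16)
1/(sqrt(957 + m(s(-4), -20))*R) = 1/(sqrt(957 + 4*(-20)**2)*16) = 1/(sqrt(957 + 4*400)*16) = 1/(sqrt(957 + 1600)*16) = 1/(sqrt(2557)*16) = 1/(16*sqrt(2557)) = sqrt(2557)/40912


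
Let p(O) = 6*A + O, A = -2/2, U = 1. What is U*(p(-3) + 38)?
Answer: 29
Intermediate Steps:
A = -1 (A = -2*½ = -1)
p(O) = -6 + O (p(O) = 6*(-1) + O = -6 + O)
U*(p(-3) + 38) = 1*((-6 - 3) + 38) = 1*(-9 + 38) = 1*29 = 29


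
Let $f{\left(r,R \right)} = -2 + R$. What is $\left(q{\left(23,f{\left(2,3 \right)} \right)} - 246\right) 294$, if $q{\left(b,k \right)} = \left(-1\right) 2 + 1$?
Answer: $-72618$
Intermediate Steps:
$q{\left(b,k \right)} = -1$ ($q{\left(b,k \right)} = -2 + 1 = -1$)
$\left(q{\left(23,f{\left(2,3 \right)} \right)} - 246\right) 294 = \left(-1 - 246\right) 294 = \left(-247\right) 294 = -72618$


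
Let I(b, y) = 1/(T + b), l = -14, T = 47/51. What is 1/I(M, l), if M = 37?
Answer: 1934/51 ≈ 37.922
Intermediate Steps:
T = 47/51 (T = 47*(1/51) = 47/51 ≈ 0.92157)
I(b, y) = 1/(47/51 + b)
1/I(M, l) = 1/(51/(47 + 51*37)) = 1/(51/(47 + 1887)) = 1/(51/1934) = 1934/51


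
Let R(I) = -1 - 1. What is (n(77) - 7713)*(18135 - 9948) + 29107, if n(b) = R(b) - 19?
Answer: -63289151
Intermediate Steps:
R(I) = -2
n(b) = -21 (n(b) = -2 - 19 = -21)
(n(77) - 7713)*(18135 - 9948) + 29107 = (-21 - 7713)*(18135 - 9948) + 29107 = -7734*8187 + 29107 = -63318258 + 29107 = -63289151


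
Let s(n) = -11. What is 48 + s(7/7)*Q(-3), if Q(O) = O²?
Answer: -51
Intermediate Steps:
48 + s(7/7)*Q(-3) = 48 - 11*(-3)² = 48 - 11*9 = 48 - 99 = -51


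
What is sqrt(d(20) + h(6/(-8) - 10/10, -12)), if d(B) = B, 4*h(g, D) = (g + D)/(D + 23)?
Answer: 3*sqrt(35)/4 ≈ 4.4371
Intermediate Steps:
h(g, D) = (D + g)/(4*(23 + D)) (h(g, D) = ((g + D)/(D + 23))/4 = ((D + g)/(23 + D))/4 = (D + g)/(4*(23 + D)))
sqrt(d(20) + h(6/(-8) - 10/10, -12)) = sqrt(20 + (-12 + (6/(-8) - 10/10))/(4*(23 - 12))) = sqrt(20 + (1/4)*(-12 + (6*(-1/8) - 10*1/10))/11) = sqrt(20 + (1/4)*(1/11)*(-12 + (-3/4 - 1))) = sqrt(20 + (1/4)*(1/11)*(-12 - 7/4)) = sqrt(20 + (1/4)*(1/11)*(-55/4)) = sqrt(20 - 5/16) = sqrt(315/16) = 3*sqrt(35)/4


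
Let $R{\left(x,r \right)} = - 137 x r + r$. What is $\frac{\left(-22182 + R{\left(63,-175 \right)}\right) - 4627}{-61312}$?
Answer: $- \frac{1483441}{61312} \approx -24.195$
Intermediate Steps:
$R{\left(x,r \right)} = r - 137 r x$ ($R{\left(x,r \right)} = - 137 r x + r = r - 137 r x$)
$\frac{\left(-22182 + R{\left(63,-175 \right)}\right) - 4627}{-61312} = \frac{\left(-22182 - 175 \left(1 - 8631\right)\right) - 4627}{-61312} = \left(\left(-22182 - 175 \left(1 - 8631\right)\right) - 4627\right) \left(- \frac{1}{61312}\right) = \left(\left(-22182 - -1510250\right) - 4627\right) \left(- \frac{1}{61312}\right) = \left(\left(-22182 + 1510250\right) - 4627\right) \left(- \frac{1}{61312}\right) = \left(1488068 - 4627\right) \left(- \frac{1}{61312}\right) = 1483441 \left(- \frac{1}{61312}\right) = - \frac{1483441}{61312}$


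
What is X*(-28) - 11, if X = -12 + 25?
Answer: -375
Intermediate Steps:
X = 13
X*(-28) - 11 = 13*(-28) - 11 = -364 - 11 = -375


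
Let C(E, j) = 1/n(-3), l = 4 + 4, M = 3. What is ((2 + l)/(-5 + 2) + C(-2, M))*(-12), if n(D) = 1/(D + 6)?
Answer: 4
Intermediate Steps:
n(D) = 1/(6 + D)
l = 8
C(E, j) = 3 (C(E, j) = 1/(1/(6 - 3)) = 1/(1/3) = 3)
((2 + l)/(-5 + 2) + C(-2, M))*(-12) = ((2 + 8)/(-5 + 2) + 3)*(-12) = (10/(-3) + 3)*(-12) = (10*(-1/3) + 3)*(-12) = (-10/3 + 3)*(-12) = -1/3*(-12) = 4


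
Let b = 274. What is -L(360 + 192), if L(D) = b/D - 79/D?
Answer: -65/184 ≈ -0.35326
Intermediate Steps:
L(D) = 195/D (L(D) = 274/D - 79/D = 195/D)
-L(360 + 192) = -195/(360 + 192) = -195/552 = -1*65/184 = -65/184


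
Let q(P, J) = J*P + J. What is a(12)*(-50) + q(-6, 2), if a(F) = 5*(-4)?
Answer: 990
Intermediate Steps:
q(P, J) = J + J*P
a(F) = -20
a(12)*(-50) + q(-6, 2) = -20*(-50) + 2*(1 - 6) = 1000 + 2*(-5) = 1000 - 10 = 990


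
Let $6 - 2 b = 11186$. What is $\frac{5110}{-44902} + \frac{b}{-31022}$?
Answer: $\frac{23119940}{348237461} \approx 0.066391$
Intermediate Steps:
$b = -5590$ ($b = 3 - 5593 = -5590$)
$\frac{5110}{-44902} + \frac{b}{-31022} = \frac{5110}{-44902} - \frac{5590}{-31022} = 5110 \left(- \frac{1}{44902}\right) - - \frac{2795}{15511} = - \frac{2555}{22451} + \frac{2795}{15511} = \frac{23119940}{348237461}$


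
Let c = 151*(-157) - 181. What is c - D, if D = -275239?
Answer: 251351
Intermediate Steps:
c = -23888 (c = -23707 - 181 = -23888)
c - D = -23888 - 1*(-275239) = -23888 + 275239 = 251351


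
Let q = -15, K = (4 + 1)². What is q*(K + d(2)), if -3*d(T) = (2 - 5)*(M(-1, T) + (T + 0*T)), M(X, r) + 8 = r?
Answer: -315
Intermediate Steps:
K = 25 (K = 5² = 25)
M(X, r) = -8 + r
d(T) = -8 + 2*T (d(T) = -(2 - 5)*((-8 + T) + (T + 0*T))/3 = -(-1)*((-8 + T) + (T + 0)) = -(-1)*((-8 + T) + T) = -(-1)*(-8 + 2*T) = -(24 - 6*T)/3 = -8 + 2*T)
q*(K + d(2)) = -15*(25 + (-8 + 2*2)) = -15*(25 + (-8 + 4)) = -15*(25 - 4) = -15*21 = -315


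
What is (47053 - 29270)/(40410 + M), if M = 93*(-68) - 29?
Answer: 17783/34057 ≈ 0.52215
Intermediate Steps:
M = -6353 (M = -6324 - 29 = -6353)
(47053 - 29270)/(40410 + M) = (47053 - 29270)/(40410 - 6353) = 17783/34057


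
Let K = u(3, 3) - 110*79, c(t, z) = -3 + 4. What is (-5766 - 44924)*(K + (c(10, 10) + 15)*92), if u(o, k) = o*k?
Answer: 365424210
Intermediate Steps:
c(t, z) = 1
u(o, k) = k*o
K = -8681 (K = 3*3 - 110*79 = 9 - 8690 = -8681)
(-5766 - 44924)*(K + (c(10, 10) + 15)*92) = (-5766 - 44924)*(-8681 + (1 + 15)*92) = -50690*(-8681 + 16*92) = -50690*(-8681 + 1472) = -50690*(-7209) = 365424210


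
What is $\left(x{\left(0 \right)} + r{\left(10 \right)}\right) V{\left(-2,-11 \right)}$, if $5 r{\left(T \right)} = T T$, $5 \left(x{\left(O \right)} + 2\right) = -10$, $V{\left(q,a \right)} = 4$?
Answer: $64$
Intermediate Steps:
$x{\left(O \right)} = -4$ ($x{\left(O \right)} = -2 + \frac{1}{5} \left(-10\right) = -2 - 2 = -4$)
$r{\left(T \right)} = \frac{T^{2}}{5}$ ($r{\left(T \right)} = \frac{T T}{5} = \frac{T^{2}}{5}$)
$\left(x{\left(0 \right)} + r{\left(10 \right)}\right) V{\left(-2,-11 \right)} = \left(-4 + \frac{10^{2}}{5}\right) 4 = \left(-4 + \frac{1}{5} \cdot 100\right) 4 = \left(-4 + 20\right) 4 = 16 \cdot 4 = 64$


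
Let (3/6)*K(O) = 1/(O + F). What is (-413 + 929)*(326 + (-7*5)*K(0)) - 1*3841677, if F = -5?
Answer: -3666237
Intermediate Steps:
K(O) = 2/(-5 + O) (K(O) = 2/(O - 5) = 2/(-5 + O))
(-413 + 929)*(326 + (-7*5)*K(0)) - 1*3841677 = (-413 + 929)*(326 + (-7*5)*(2/(-5 + 0))) - 1*3841677 = 516*(326 - 70/(-5)) - 3841677 = 516*(326 - 70*(-1)/5) - 3841677 = 516*(326 - 35*(-⅖)) - 3841677 = 516*(326 + 14) - 3841677 = 516*340 - 3841677 = 175440 - 3841677 = -3666237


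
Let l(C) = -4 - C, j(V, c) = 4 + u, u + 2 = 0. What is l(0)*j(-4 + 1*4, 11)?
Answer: -8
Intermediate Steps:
u = -2 (u = -2 + 0 = -2)
j(V, c) = 2 (j(V, c) = 4 - 2 = 2)
l(0)*j(-4 + 1*4, 11) = (-4 - 1*0)*2 = (-4 + 0)*2 = -4*2 = -8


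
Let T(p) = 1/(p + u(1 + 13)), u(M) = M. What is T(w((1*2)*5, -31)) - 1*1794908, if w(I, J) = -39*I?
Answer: -674885409/376 ≈ -1.7949e+6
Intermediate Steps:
T(p) = 1/(14 + p) (T(p) = 1/(p + (1 + 13)) = 1/(p + 14) = 1/(14 + p))
T(w((1*2)*5, -31)) - 1*1794908 = 1/(14 - 39*1*2*5) - 1*1794908 = 1/(14 - 78*5) - 1794908 = 1/(14 - 39*10) - 1794908 = 1/(14 - 390) - 1794908 = 1/(-376) - 1794908 = -1/376 - 1794908 = -674885409/376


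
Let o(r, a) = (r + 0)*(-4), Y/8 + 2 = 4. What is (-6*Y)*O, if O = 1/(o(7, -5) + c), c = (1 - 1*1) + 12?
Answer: 6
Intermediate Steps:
Y = 16 (Y = -16 + 8*4 = -16 + 32 = 16)
o(r, a) = -4*r (o(r, a) = r*(-4) = -4*r)
c = 12 (c = (1 - 1) + 12 = 0 + 12 = 12)
O = -1/16 (O = 1/(-4*7 + 12) = 1/(-28 + 12) = 1/(-16) = -1/16 ≈ -0.062500)
(-6*Y)*O = -6*16*(-1/16) = -96*(-1/16) = 6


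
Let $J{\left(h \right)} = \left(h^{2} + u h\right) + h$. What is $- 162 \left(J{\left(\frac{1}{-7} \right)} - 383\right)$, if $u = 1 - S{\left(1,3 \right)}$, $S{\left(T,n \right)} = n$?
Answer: $\frac{3038958}{49} \approx 62020.0$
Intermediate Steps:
$u = -2$ ($u = 1 - 3 = -2$)
$J{\left(h \right)} = h^{2} - h$ ($J{\left(h \right)} = \left(h^{2} - 2 h\right) + h = h^{2} - h$)
$- 162 \left(J{\left(\frac{1}{-7} \right)} - 383\right) = - 162 \left(\frac{-1 + \frac{1}{-7}}{-7} - 383\right) = - 162 \left(- \frac{-1 - \frac{1}{7}}{7} - 383\right) = - 162 \left(\left(- \frac{1}{7}\right) \left(- \frac{8}{7}\right) - 383\right) = - 162 \left(\frac{8}{49} - 383\right) = \left(-162\right) \left(- \frac{18759}{49}\right) = \frac{3038958}{49}$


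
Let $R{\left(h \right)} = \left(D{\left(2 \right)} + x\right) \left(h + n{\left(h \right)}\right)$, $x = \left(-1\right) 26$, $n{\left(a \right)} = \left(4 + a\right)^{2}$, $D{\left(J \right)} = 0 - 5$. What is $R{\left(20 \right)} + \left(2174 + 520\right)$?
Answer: $-15782$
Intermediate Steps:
$D{\left(J \right)} = -5$
$x = -26$
$R{\left(h \right)} = - 31 h - 31 \left(4 + h\right)^{2}$ ($R{\left(h \right)} = \left(-5 - 26\right) \left(h + \left(4 + h\right)^{2}\right) = - 31 \left(h + \left(4 + h\right)^{2}\right) = - 31 h - 31 \left(4 + h\right)^{2}$)
$R{\left(20 \right)} + \left(2174 + 520\right) = \left(\left(-31\right) 20 - 31 \left(4 + 20\right)^{2}\right) + \left(2174 + 520\right) = \left(-620 - 31 \cdot 24^{2}\right) + 2694 = \left(-620 - 17856\right) + 2694 = -18476 + 2694 = -15782$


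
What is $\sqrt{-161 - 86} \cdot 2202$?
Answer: $2202 i \sqrt{247} \approx 34607.0 i$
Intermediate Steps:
$\sqrt{-161 - 86} \cdot 2202 = \sqrt{-247} \cdot 2202 = i \sqrt{247} \cdot 2202 = 2202 i \sqrt{247}$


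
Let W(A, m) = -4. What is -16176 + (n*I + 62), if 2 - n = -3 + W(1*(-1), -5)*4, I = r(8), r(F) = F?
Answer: -15946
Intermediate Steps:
I = 8
n = 21 (n = 2 - (-3 - 4*4) = 2 - (-3 - 16) = 2 - 1*(-19) = 2 + 19 = 21)
-16176 + (n*I + 62) = -16176 + (21*8 + 62) = -16176 + (168 + 62) = -16176 + 230 = -15946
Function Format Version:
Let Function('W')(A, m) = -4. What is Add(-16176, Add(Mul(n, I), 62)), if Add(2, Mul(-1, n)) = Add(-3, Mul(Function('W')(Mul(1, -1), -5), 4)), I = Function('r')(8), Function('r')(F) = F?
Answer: -15946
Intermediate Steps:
I = 8
n = 21 (n = Add(2, Mul(-1, Add(-3, Mul(-4, 4)))) = Add(2, Mul(-1, Add(-3, -16))) = Add(2, Mul(-1, -19)) = Add(2, 19) = 21)
Add(-16176, Add(Mul(n, I), 62)) = Add(-16176, Add(Mul(21, 8), 62)) = Add(-16176, Add(168, 62)) = Add(-16176, 230) = -15946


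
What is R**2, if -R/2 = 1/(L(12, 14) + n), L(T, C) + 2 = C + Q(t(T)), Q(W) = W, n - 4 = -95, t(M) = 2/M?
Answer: 144/223729 ≈ 0.00064364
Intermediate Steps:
n = -91 (n = 4 - 95 = -91)
L(T, C) = -2 + C + 2/T (L(T, C) = -2 + (C + 2/T) = -2 + C + 2/T)
R = 12/473 (R = -2/((-2 + 14 + 2/12) - 91) = -2/((-2 + 14 + 2*(1/12)) - 91) = -2/((-2 + 14 + 1/6) - 91) = -2/(73/6 - 91) = -2/(-473/6) = -2*(-6/473) = 12/473 ≈ 0.025370)
R**2 = (12/473)**2 = 144/223729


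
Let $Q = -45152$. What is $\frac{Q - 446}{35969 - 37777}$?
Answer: $\frac{22799}{904} \approx 25.22$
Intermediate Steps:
$\frac{Q - 446}{35969 - 37777} = \frac{-45152 - 446}{35969 - 37777} = - \frac{45598}{-1808} = \left(-45598\right) \left(- \frac{1}{1808}\right) = \frac{22799}{904}$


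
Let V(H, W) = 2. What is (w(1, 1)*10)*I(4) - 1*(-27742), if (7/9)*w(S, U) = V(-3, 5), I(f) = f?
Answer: 194914/7 ≈ 27845.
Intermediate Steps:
w(S, U) = 18/7 (w(S, U) = (9/7)*2 = 18/7)
(w(1, 1)*10)*I(4) - 1*(-27742) = ((18/7)*10)*4 - 1*(-27742) = (180/7)*4 + 27742 = 720/7 + 27742 = 194914/7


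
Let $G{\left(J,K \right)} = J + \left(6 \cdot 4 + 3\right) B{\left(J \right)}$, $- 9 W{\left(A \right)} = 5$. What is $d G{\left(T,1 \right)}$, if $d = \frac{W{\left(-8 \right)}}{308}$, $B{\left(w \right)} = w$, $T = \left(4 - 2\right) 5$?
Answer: $- \frac{50}{99} \approx -0.50505$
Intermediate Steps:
$T = 10$ ($T = 2 \cdot 5 = 10$)
$W{\left(A \right)} = - \frac{5}{9}$ ($W{\left(A \right)} = \left(- \frac{1}{9}\right) 5 = - \frac{5}{9}$)
$G{\left(J,K \right)} = 28 J$ ($G{\left(J,K \right)} = J + \left(6 \cdot 4 + 3\right) J = J + \left(24 + 3\right) J = J + 27 J = 28 J$)
$d = - \frac{5}{2772}$ ($d = - \frac{5}{9 \cdot 308} = \left(- \frac{5}{9}\right) \frac{1}{308} = - \frac{5}{2772} \approx -0.0018038$)
$d G{\left(T,1 \right)} = - \frac{5 \cdot 28 \cdot 10}{2772} = \left(- \frac{5}{2772}\right) 280 = - \frac{50}{99}$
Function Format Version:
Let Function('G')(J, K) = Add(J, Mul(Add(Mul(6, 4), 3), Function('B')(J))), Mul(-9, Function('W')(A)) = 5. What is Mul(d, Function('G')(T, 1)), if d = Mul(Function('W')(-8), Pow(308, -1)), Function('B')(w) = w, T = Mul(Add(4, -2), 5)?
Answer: Rational(-50, 99) ≈ -0.50505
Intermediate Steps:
T = 10 (T = Mul(2, 5) = 10)
Function('W')(A) = Rational(-5, 9) (Function('W')(A) = Mul(Rational(-1, 9), 5) = Rational(-5, 9))
Function('G')(J, K) = Mul(28, J) (Function('G')(J, K) = Add(J, Mul(Add(Mul(6, 4), 3), J)) = Add(J, Mul(Add(24, 3), J)) = Add(J, Mul(27, J)) = Mul(28, J))
d = Rational(-5, 2772) (d = Mul(Rational(-5, 9), Pow(308, -1)) = Mul(Rational(-5, 9), Rational(1, 308)) = Rational(-5, 2772) ≈ -0.0018038)
Mul(d, Function('G')(T, 1)) = Mul(Rational(-5, 2772), Mul(28, 10)) = Mul(Rational(-5, 2772), 280) = Rational(-50, 99)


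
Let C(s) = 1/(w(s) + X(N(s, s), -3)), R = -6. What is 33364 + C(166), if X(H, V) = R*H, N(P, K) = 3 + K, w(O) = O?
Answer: 28292671/848 ≈ 33364.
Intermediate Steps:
X(H, V) = -6*H
C(s) = 1/(-18 - 5*s) (C(s) = 1/(s - 6*(3 + s)) = 1/(s + (-18 - 6*s)) = 1/(-18 - 5*s))
33364 + C(166) = 33364 + 1/(-18 - 5*166) = 33364 + 1/(-18 - 830) = 33364 + 1/(-848) = 33364 - 1/848 = 28292671/848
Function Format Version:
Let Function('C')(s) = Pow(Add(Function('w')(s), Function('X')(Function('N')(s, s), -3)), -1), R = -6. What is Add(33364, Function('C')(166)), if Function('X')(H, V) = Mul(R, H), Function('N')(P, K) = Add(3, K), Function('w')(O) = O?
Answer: Rational(28292671, 848) ≈ 33364.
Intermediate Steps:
Function('X')(H, V) = Mul(-6, H)
Function('C')(s) = Pow(Add(-18, Mul(-5, s)), -1) (Function('C')(s) = Pow(Add(s, Mul(-6, Add(3, s))), -1) = Pow(Add(s, Add(-18, Mul(-6, s))), -1) = Pow(Add(-18, Mul(-5, s)), -1))
Add(33364, Function('C')(166)) = Add(33364, Pow(Add(-18, Mul(-5, 166)), -1)) = Add(33364, Pow(Add(-18, -830), -1)) = Add(33364, Pow(-848, -1)) = Add(33364, Rational(-1, 848)) = Rational(28292671, 848)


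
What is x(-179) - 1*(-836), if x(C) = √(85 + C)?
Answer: 836 + I*√94 ≈ 836.0 + 9.6954*I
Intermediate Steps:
x(-179) - 1*(-836) = √(85 - 179) - 1*(-836) = √(-94) + 836 = I*√94 + 836 = 836 + I*√94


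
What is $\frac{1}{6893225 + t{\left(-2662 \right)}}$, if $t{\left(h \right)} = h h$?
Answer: $\frac{1}{13979469} \approx 7.1533 \cdot 10^{-8}$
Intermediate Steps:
$t{\left(h \right)} = h^{2}$
$\frac{1}{6893225 + t{\left(-2662 \right)}} = \frac{1}{6893225 + \left(-2662\right)^{2}} = \frac{1}{6893225 + 7086244} = \frac{1}{13979469}$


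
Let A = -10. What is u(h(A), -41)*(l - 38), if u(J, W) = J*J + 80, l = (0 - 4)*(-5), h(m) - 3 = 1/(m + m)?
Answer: -319329/200 ≈ -1596.6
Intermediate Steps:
h(m) = 3 + 1/(2*m) (h(m) = 3 + 1/(m + m) = 3 + 1/(2*m))
l = 20 (l = -4*(-5) = 20)
u(J, W) = 80 + J**2 (u(J, W) = J**2 + 80 = 80 + J**2)
u(h(A), -41)*(l - 38) = (80 + (3 + (1/2)/(-10))**2)*(20 - 38) = (80 + (3 + (1/2)*(-1/10))**2)*(-18) = (80 + (3 - 1/20)**2)*(-18) = (80 + (59/20)**2)*(-18) = (80 + 3481/400)*(-18) = (35481/400)*(-18) = -319329/200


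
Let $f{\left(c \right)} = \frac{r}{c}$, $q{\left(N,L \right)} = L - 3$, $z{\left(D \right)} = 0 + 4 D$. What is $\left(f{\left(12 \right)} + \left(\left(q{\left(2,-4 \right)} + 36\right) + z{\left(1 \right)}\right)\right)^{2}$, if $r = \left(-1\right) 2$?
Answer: $\frac{38809}{36} \approx 1078.0$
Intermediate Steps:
$r = -2$
$z{\left(D \right)} = 4 D$
$q{\left(N,L \right)} = -3 + L$
$f{\left(c \right)} = - \frac{2}{c}$
$\left(f{\left(12 \right)} + \left(\left(q{\left(2,-4 \right)} + 36\right) + z{\left(1 \right)}\right)\right)^{2} = \left(- \frac{2}{12} + \left(\left(\left(-3 - 4\right) + 36\right) + 4 \cdot 1\right)\right)^{2} = \left(\left(-2\right) \frac{1}{12} + \left(\left(-7 + 36\right) + 4\right)\right)^{2} = \left(- \frac{1}{6} + \left(29 + 4\right)\right)^{2} = \left(- \frac{1}{6} + 33\right)^{2} = \left(\frac{197}{6}\right)^{2} = \frac{38809}{36}$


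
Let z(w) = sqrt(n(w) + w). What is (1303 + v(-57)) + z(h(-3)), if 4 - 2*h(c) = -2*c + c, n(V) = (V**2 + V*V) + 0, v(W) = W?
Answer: 1247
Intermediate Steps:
n(V) = 2*V**2 (n(V) = (V**2 + V**2) + 0 = 2*V**2 + 0 = 2*V**2)
h(c) = 2 + c/2 (h(c) = 2 - (-2*c + c)/2 = 2 - (-1)*c/2 = 2 + c/2)
z(w) = sqrt(w + 2*w**2) (z(w) = sqrt(2*w**2 + w) = sqrt(w + 2*w**2))
(1303 + v(-57)) + z(h(-3)) = (1303 - 57) + sqrt((2 + (1/2)*(-3))*(1 + 2*(2 + (1/2)*(-3)))) = 1246 + sqrt((2 - 3/2)*(1 + 2*(2 - 3/2))) = 1246 + sqrt((1 + 2*(1/2))/2) = 1246 + sqrt((1 + 1)/2) = 1246 + sqrt((1/2)*2) = 1246 + sqrt(1) = 1246 + 1 = 1247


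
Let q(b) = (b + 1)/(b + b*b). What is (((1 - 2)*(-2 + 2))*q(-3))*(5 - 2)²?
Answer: 0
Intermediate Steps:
q(b) = (1 + b)/(b + b²)
(((1 - 2)*(-2 + 2))*q(-3))*(5 - 2)² = (((1 - 2)*(-2 + 2))/(-3))*(5 - 2)² = (-1*0*(-⅓))*3² = (0*(-⅓))*9 = 0*9 = 0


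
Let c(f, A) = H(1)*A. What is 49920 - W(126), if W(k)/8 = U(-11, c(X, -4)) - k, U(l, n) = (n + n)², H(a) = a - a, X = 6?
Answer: 50928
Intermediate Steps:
H(a) = 0
c(f, A) = 0 (c(f, A) = 0*A = 0)
U(l, n) = 4*n² (U(l, n) = (2*n)² = 4*n²)
W(k) = -8*k (W(k) = 8*(4*0² - k) = 8*(4*0 - k) = 8*(0 - k) = 8*(-k) = -8*k)
49920 - W(126) = 49920 - (-8)*126 = 49920 - 1*(-1008) = 49920 + 1008 = 50928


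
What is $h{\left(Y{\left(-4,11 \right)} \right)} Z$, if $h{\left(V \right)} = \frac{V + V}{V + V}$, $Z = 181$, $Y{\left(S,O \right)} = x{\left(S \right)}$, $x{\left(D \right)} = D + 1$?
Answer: $181$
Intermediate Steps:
$x{\left(D \right)} = 1 + D$
$Y{\left(S,O \right)} = 1 + S$
$h{\left(V \right)} = 1$ ($h{\left(V \right)} = \frac{2 V}{2 V} = 2 V \frac{1}{2 V} = 1$)
$h{\left(Y{\left(-4,11 \right)} \right)} Z = 1 \cdot 181 = 181$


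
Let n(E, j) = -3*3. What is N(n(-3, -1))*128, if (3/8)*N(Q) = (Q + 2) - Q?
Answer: 2048/3 ≈ 682.67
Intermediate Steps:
n(E, j) = -9
N(Q) = 16/3 (N(Q) = 8*((Q + 2) - Q)/3 = 8*((2 + Q) - Q)/3 = (8/3)*2 = 16/3)
N(n(-3, -1))*128 = (16/3)*128 = 2048/3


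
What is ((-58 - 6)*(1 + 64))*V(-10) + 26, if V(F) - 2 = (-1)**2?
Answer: -12454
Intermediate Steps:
V(F) = 3 (V(F) = 2 + (-1)**2 = 2 + 1 = 3)
((-58 - 6)*(1 + 64))*V(-10) + 26 = ((-58 - 6)*(1 + 64))*3 + 26 = -64*65*3 + 26 = -4160*3 + 26 = -12480 + 26 = -12454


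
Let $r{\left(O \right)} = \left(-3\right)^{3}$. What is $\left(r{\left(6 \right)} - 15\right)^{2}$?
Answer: $1764$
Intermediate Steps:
$r{\left(O \right)} = -27$
$\left(r{\left(6 \right)} - 15\right)^{2} = \left(-27 - 15\right)^{2} = \left(-42\right)^{2} = 1764$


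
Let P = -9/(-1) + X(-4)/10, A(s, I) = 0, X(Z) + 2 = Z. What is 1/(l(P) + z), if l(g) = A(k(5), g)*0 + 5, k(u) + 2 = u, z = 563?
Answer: 1/568 ≈ 0.0017606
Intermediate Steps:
k(u) = -2 + u
X(Z) = -2 + Z
P = 42/5 (P = -9/(-1) + (-2 - 4)/10 = -9*(-1) - 6*1/10 = 9 - 3/5 = 42/5 ≈ 8.4000)
l(g) = 5 (l(g) = 0*0 + 5 = 0 + 5 = 5)
1/(l(P) + z) = 1/(5 + 563) = 1/568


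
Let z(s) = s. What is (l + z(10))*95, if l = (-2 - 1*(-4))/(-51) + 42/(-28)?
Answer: 81985/102 ≈ 803.77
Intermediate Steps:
l = -157/102 (l = (-2 + 4)*(-1/51) + 42*(-1/28) = 2*(-1/51) - 3/2 = -2/51 - 3/2 = -157/102 ≈ -1.5392)
(l + z(10))*95 = (-157/102 + 10)*95 = (863/102)*95 = 81985/102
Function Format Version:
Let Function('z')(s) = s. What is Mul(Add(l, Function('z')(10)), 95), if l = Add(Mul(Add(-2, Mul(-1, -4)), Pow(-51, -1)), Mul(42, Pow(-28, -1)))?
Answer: Rational(81985, 102) ≈ 803.77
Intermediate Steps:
l = Rational(-157, 102) (l = Add(Mul(Add(-2, 4), Rational(-1, 51)), Mul(42, Rational(-1, 28))) = Add(Mul(2, Rational(-1, 51)), Rational(-3, 2)) = Add(Rational(-2, 51), Rational(-3, 2)) = Rational(-157, 102) ≈ -1.5392)
Mul(Add(l, Function('z')(10)), 95) = Mul(Add(Rational(-157, 102), 10), 95) = Mul(Rational(863, 102), 95) = Rational(81985, 102)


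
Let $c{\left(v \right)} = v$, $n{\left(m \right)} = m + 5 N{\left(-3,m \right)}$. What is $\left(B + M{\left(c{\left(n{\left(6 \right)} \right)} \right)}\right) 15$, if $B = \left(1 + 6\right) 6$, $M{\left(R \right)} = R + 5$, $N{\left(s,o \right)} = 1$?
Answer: $870$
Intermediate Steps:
$n{\left(m \right)} = 5 + m$ ($n{\left(m \right)} = m + 5 \cdot 1 = m + 5 = 5 + m$)
$M{\left(R \right)} = 5 + R$
$B = 42$ ($B = 7 \cdot 6 = 42$)
$\left(B + M{\left(c{\left(n{\left(6 \right)} \right)} \right)}\right) 15 = \left(42 + \left(5 + \left(5 + 6\right)\right)\right) 15 = \left(42 + \left(5 + 11\right)\right) 15 = \left(42 + 16\right) 15 = 58 \cdot 15 = 870$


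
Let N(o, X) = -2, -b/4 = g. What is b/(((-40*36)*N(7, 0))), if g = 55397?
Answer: -55397/720 ≈ -76.940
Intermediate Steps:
b = -221588 (b = -4*55397 = -221588)
b/(((-40*36)*N(7, 0))) = -221588/(-40*36*(-2)) = -221588/((-1440*(-2))) = -221588/2880 = -221588*1/2880 = -55397/720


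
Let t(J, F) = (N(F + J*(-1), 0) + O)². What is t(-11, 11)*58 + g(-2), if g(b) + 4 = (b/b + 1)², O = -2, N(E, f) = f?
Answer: 232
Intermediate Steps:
g(b) = 0 (g(b) = -4 + (b/b + 1)² = -4 + (1 + 1)² = -4 + 2² = -4 + 4 = 0)
t(J, F) = 4 (t(J, F) = (0 - 2)² = (-2)² = 4)
t(-11, 11)*58 + g(-2) = 4*58 + 0 = 232 + 0 = 232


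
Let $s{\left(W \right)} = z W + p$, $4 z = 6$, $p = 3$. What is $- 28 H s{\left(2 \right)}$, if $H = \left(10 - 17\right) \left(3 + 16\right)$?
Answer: $22344$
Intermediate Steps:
$z = \frac{3}{2}$ ($z = \frac{1}{4} \cdot 6 = \frac{3}{2} \approx 1.5$)
$s{\left(W \right)} = 3 + \frac{3 W}{2}$ ($s{\left(W \right)} = \frac{3 W}{2} + 3 = 3 + \frac{3 W}{2}$)
$H = -133$ ($H = \left(-7\right) 19 = -133$)
$- 28 H s{\left(2 \right)} = \left(-28\right) \left(-133\right) \left(3 + \frac{3}{2} \cdot 2\right) = 3724 \left(3 + 3\right) = 3724 \cdot 6 = 22344$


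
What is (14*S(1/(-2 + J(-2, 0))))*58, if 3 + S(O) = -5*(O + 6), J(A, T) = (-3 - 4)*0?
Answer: -24766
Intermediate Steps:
J(A, T) = 0 (J(A, T) = -7*0 = 0)
S(O) = -33 - 5*O (S(O) = -3 - 5*(O + 6) = -3 - 5*(6 + O) = -3 + (-30 - 5*O) = -33 - 5*O)
(14*S(1/(-2 + J(-2, 0))))*58 = (14*(-33 - 5/(-2 + 0)))*58 = (14*(-33 - 5/(-2)))*58 = (14*(-33 - 5*(-½)))*58 = (14*(-33 + 5/2))*58 = (14*(-61/2))*58 = -427*58 = -24766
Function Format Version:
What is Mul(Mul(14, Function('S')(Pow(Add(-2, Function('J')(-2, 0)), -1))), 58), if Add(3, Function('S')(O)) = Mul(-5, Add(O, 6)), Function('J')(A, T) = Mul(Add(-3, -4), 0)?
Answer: -24766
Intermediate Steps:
Function('J')(A, T) = 0 (Function('J')(A, T) = Mul(-7, 0) = 0)
Function('S')(O) = Add(-33, Mul(-5, O)) (Function('S')(O) = Add(-3, Mul(-5, Add(O, 6))) = Add(-3, Mul(-5, Add(6, O))) = Add(-3, Add(-30, Mul(-5, O))) = Add(-33, Mul(-5, O)))
Mul(Mul(14, Function('S')(Pow(Add(-2, Function('J')(-2, 0)), -1))), 58) = Mul(Mul(14, Add(-33, Mul(-5, Pow(Add(-2, 0), -1)))), 58) = Mul(Mul(14, Add(-33, Mul(-5, Pow(-2, -1)))), 58) = Mul(Mul(14, Add(-33, Mul(-5, Rational(-1, 2)))), 58) = Mul(Mul(14, Add(-33, Rational(5, 2))), 58) = Mul(Mul(14, Rational(-61, 2)), 58) = Mul(-427, 58) = -24766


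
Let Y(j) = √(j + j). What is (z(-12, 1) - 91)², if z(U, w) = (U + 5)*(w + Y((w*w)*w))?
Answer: 9702 + 1372*√2 ≈ 11642.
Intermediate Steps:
Y(j) = √2*√j (Y(j) = √(2*j) = √2*√j)
z(U, w) = (5 + U)*(w + √2*√(w³)) (z(U, w) = (U + 5)*(w + √2*√((w*w)*w)) = (5 + U)*(w + √2*√(w²*w)) = (5 + U)*(w + √2*√(w³)))
(z(-12, 1) - 91)² = ((5*1 - 12*1 + 5*√2*√(1³) - 12*√2*√(1³)) - 91)² = ((5 - 12 + 5*√2*√1 - 12*√2*√1) - 91)² = ((5 - 12 + 5*√2*1 - 12*√2*1) - 91)² = ((5 - 12 + 5*√2 - 12*√2) - 91)² = ((-7 - 7*√2) - 91)² = (-98 - 7*√2)²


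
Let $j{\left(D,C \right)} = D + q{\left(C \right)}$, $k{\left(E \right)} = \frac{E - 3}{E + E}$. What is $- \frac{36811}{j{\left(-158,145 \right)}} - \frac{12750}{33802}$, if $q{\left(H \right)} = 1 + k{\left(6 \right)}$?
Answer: $\frac{2484573719}{10596927} \approx 234.46$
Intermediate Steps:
$k{\left(E \right)} = \frac{-3 + E}{2 E}$
$q{\left(H \right)} = \frac{5}{4}$ ($q{\left(H \right)} = 1 + \frac{-3 + 6}{2 \cdot 6} = 1 + \frac{1}{2} \cdot \frac{1}{6} \cdot 3 = 1 + \frac{1}{4} = \frac{5}{4}$)
$j{\left(D,C \right)} = \frac{5}{4} + D$ ($j{\left(D,C \right)} = D + \frac{5}{4} = \frac{5}{4} + D$)
$- \frac{36811}{j{\left(-158,145 \right)}} - \frac{12750}{33802} = - \frac{36811}{\frac{5}{4} - 158} - \frac{12750}{33802} = - \frac{36811}{- \frac{627}{4}} - \frac{6375}{16901} = \left(-36811\right) \left(- \frac{4}{627}\right) - \frac{6375}{16901} = \frac{147244}{627} - \frac{6375}{16901} = \frac{2484573719}{10596927}$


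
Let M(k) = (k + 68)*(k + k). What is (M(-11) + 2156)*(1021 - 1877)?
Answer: -772112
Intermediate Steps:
M(k) = 2*k*(68 + k) (M(k) = (68 + k)*(2*k) = 2*k*(68 + k))
(M(-11) + 2156)*(1021 - 1877) = (2*(-11)*(68 - 11) + 2156)*(1021 - 1877) = (2*(-11)*57 + 2156)*(-856) = (-1254 + 2156)*(-856) = 902*(-856) = -772112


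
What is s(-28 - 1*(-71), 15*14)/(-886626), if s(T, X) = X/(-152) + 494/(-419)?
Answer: 81539/28233718344 ≈ 2.8880e-6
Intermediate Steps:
s(T, X) = -494/419 - X/152 (s(T, X) = X*(-1/152) + 494*(-1/419) = -X/152 - 494/419 = -494/419 - X/152)
s(-28 - 1*(-71), 15*14)/(-886626) = (-494/419 - 15*14/152)/(-886626) = (-494/419 - 1/152*210)*(-1/886626) = (-494/419 - 105/76)*(-1/886626) = -81539/31844*(-1/886626) = 81539/28233718344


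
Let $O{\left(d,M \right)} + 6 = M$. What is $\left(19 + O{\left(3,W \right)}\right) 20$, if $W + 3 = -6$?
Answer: $80$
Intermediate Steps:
$W = -9$ ($W = -3 - 6 = -9$)
$O{\left(d,M \right)} = -6 + M$
$\left(19 + O{\left(3,W \right)}\right) 20 = \left(19 - 15\right) 20 = 4 \cdot 20 = 80$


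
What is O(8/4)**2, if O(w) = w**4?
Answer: 256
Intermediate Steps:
O(8/4)**2 = ((8/4)**4)**2 = ((8*(1/4))**4)**2 = (2**4)**2 = 16**2 = 256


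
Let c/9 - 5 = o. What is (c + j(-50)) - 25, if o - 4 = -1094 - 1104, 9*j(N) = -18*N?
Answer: -19626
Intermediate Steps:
j(N) = -2*N (j(N) = (-18*N)/9 = -2*N)
o = -2194 (o = 4 + (-1094 - 1104) = 4 - 2198 = -2194)
c = -19701 (c = 45 + 9*(-2194) = 45 - 19746 = -19701)
(c + j(-50)) - 25 = (-19701 - 2*(-50)) - 25 = (-19701 + 100) - 25 = -19601 - 25 = -19626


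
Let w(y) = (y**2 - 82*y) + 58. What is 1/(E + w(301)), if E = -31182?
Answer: 1/34795 ≈ 2.8740e-5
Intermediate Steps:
w(y) = 58 + y**2 - 82*y
1/(E + w(301)) = 1/(-31182 + (58 + 301**2 - 82*301)) = 1/(-31182 + (58 + 90601 - 24682)) = 1/(-31182 + 65977) = 1/34795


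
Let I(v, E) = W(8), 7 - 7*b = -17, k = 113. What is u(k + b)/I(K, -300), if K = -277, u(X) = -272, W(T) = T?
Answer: -34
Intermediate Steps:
b = 24/7 (b = 1 - 1/7*(-17) = 1 + 17/7 = 24/7 ≈ 3.4286)
I(v, E) = 8
u(k + b)/I(K, -300) = -272/8 = -272*1/8 = -34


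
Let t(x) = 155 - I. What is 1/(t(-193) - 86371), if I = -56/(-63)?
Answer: -9/775952 ≈ -1.1599e-5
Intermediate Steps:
I = 8/9 (I = -56*(-1/63) = 8/9 ≈ 0.88889)
t(x) = 1387/9 (t(x) = 155 - 1*8/9 = 155 - 8/9 = 1387/9)
1/(t(-193) - 86371) = 1/(1387/9 - 86371) = 1/(-775952/9) = -9/775952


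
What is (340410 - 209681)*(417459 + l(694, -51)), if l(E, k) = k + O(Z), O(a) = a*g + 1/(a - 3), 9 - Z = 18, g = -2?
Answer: 654836071919/12 ≈ 5.4570e+10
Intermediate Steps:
Z = -9 (Z = 9 - 1*18 = 9 - 18 = -9)
O(a) = 1/(-3 + a) - 2*a (O(a) = a*(-2) + 1/(a - 3) = -2*a + 1/(-3 + a) = 1/(-3 + a) - 2*a)
l(E, k) = 215/12 + k (l(E, k) = k + (1 - 2*(-9)**2 + 6*(-9))/(-3 - 9) = k + (1 - 2*81 - 54)/(-12) = k - (1 - 162 - 54)/12 = k - 1/12*(-215) = k + 215/12 = 215/12 + k)
(340410 - 209681)*(417459 + l(694, -51)) = (340410 - 209681)*(417459 + (215/12 - 51)) = 130729*(417459 - 397/12) = 130729*(5009111/12) = 654836071919/12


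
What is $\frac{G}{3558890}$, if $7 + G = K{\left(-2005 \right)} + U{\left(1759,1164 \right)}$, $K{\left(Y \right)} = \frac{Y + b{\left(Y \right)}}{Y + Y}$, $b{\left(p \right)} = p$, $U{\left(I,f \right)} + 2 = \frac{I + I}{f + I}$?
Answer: $- \frac{9933}{5201317735} \approx -1.9097 \cdot 10^{-6}$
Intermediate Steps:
$U{\left(I,f \right)} = -2 + \frac{2 I}{I + f}$ ($U{\left(I,f \right)} = -2 + \frac{I + I}{f + I} = -2 + \frac{2 I}{I + f}$)
$K{\left(Y \right)} = 1$ ($K{\left(Y \right)} = \frac{Y + Y}{Y + Y} = \frac{2 Y}{2 Y} = 2 Y \frac{1}{2 Y} = 1$)
$G = - \frac{19866}{2923}$ ($G = -7 + \left(1 - \frac{2328}{1759 + 1164}\right) = -7 + \left(1 - \frac{2328}{2923}\right) = -7 + \frac{595}{2923} = - \frac{19866}{2923} \approx -6.7964$)
$\frac{G}{3558890} = - \frac{19866}{2923 \cdot 3558890} = \left(- \frac{19866}{2923}\right) \frac{1}{3558890} = - \frac{9933}{5201317735}$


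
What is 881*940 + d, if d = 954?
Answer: 829094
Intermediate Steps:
881*940 + d = 881*940 + 954 = 828140 + 954 = 829094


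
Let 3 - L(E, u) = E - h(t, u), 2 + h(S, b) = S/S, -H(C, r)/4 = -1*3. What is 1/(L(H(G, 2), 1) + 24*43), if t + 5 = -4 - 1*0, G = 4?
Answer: 1/1022 ≈ 0.00097847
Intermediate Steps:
H(C, r) = 12 (H(C, r) = -(-4)*3 = -4*(-3) = 12)
t = -9 (t = -5 + (-4 - 1*0) = -5 + (-4 + 0) = -5 - 4 = -9)
h(S, b) = -1 (h(S, b) = -2 + S/S = -2 + 1 = -1)
L(E, u) = 2 - E (L(E, u) = 3 - (E - 1*(-1)) = 3 - (E + 1) = 3 - (1 + E) = 3 + (-1 - E) = 2 - E)
1/(L(H(G, 2), 1) + 24*43) = 1/((2 - 1*12) + 24*43) = 1/((2 - 12) + 1032) = 1/(-10 + 1032) = 1/1022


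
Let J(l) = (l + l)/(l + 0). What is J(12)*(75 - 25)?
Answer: 100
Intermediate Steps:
J(l) = 2 (J(l) = (2*l)/l = 2)
J(12)*(75 - 25) = 2*(75 - 25) = 2*50 = 100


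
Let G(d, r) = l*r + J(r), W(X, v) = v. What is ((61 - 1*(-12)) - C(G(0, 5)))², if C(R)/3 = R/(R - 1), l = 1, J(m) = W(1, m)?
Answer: 43681/9 ≈ 4853.4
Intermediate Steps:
J(m) = m
G(d, r) = 2*r (G(d, r) = 1*r + r = r + r = 2*r)
C(R) = 3*R/(-1 + R) (C(R) = 3*(R/(R - 1)) = 3*(R/(-1 + R)) = 3*R/(-1 + R))
((61 - 1*(-12)) - C(G(0, 5)))² = ((61 - 1*(-12)) - 3*2*5/(-1 + 2*5))² = ((61 + 12) - 3*10/(-1 + 10))² = (73 - 3*10/9)² = (73 - 1*10/3)² = (73 - 10/3)² = (209/3)² = 43681/9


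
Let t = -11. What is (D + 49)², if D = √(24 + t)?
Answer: (49 + √13)² ≈ 2767.3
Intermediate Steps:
D = √13 (D = √(24 - 11) = √13 ≈ 3.6056)
(D + 49)² = (√13 + 49)² = (49 + √13)²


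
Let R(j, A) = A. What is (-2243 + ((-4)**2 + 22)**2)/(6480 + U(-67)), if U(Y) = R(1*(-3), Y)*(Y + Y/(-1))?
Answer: -799/6480 ≈ -0.12330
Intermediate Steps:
U(Y) = 0 (U(Y) = Y*(Y + Y/(-1)) = Y*(Y + Y*(-1)) = Y*(Y - Y) = Y*0 = 0)
(-2243 + ((-4)**2 + 22)**2)/(6480 + U(-67)) = (-2243 + ((-4)**2 + 22)**2)/(6480 + 0) = (-2243 + (16 + 22)**2)/6480 = (-2243 + 38**2)*(1/6480) = (-2243 + 1444)*(1/6480) = -799*1/6480 = -799/6480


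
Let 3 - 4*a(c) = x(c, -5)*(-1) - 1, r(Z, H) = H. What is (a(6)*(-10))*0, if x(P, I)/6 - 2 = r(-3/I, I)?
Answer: 0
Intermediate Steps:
x(P, I) = 12 + 6*I
a(c) = -7/2 (a(c) = 3/4 - ((12 + 6*(-5))*(-1) - 1)/4 = 3/4 - ((12 - 30)*(-1) - 1)/4 = 3/4 - (-18*(-1) - 1)/4 = 3/4 - (18 - 1)/4 = 3/4 - 1/4*17 = 3/4 - 17/4 = -7/2)
(a(6)*(-10))*0 = -7/2*(-10)*0 = 35*0 = 0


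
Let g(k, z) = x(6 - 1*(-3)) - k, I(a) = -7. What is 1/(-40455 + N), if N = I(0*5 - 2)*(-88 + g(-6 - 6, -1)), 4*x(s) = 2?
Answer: -2/79853 ≈ -2.5046e-5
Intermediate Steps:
x(s) = ½ (x(s) = (¼)*2 = ½)
g(k, z) = ½ - k
N = 1057/2 (N = -7*(-88 + (½ - (-6 - 6))) = -7*(-88 + (½ - 1*(-12))) = -7*(-88 + (½ + 12)) = -7*(-88 + 25/2) = -7*(-151/2) = 1057/2 ≈ 528.50)
1/(-40455 + N) = 1/(-40455 + 1057/2) = 1/(-79853/2) = -2/79853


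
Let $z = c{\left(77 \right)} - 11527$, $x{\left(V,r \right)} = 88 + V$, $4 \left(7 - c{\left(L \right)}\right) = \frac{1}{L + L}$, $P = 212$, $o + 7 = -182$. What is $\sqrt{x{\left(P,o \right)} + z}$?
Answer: $\frac{i \sqrt{1064374234}}{308} \approx 105.92 i$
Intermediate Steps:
$o = -189$ ($o = -7 - 182 = -189$)
$c{\left(L \right)} = 7 - \frac{1}{8 L}$ ($c{\left(L \right)} = 7 - \frac{1}{4 \left(L + L\right)} = 7 - \frac{1}{4 \cdot 2 L} = 7 - \frac{\frac{1}{2} \frac{1}{L}}{4} = 7 - \frac{1}{8 L}$)
$z = - \frac{7096321}{616}$ ($z = \left(7 - \frac{1}{8 \cdot 77}\right) - 11527 = \left(7 - \frac{1}{616}\right) - 11527 = \frac{4311}{616} - 11527 = - \frac{7096321}{616} \approx -11520.0$)
$\sqrt{x{\left(P,o \right)} + z} = \sqrt{\left(88 + 212\right) - \frac{7096321}{616}} = \sqrt{300 - \frac{7096321}{616}} = \sqrt{- \frac{6911521}{616}} = \frac{i \sqrt{1064374234}}{308}$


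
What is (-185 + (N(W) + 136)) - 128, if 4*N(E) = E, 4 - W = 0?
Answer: -176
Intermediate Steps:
W = 4 (W = 4 - 1*0 = 4 + 0 = 4)
N(E) = E/4
(-185 + (N(W) + 136)) - 128 = (-185 + ((¼)*4 + 136)) - 128 = (-185 + (1 + 136)) - 128 = (-185 + 137) - 128 = -48 - 128 = -176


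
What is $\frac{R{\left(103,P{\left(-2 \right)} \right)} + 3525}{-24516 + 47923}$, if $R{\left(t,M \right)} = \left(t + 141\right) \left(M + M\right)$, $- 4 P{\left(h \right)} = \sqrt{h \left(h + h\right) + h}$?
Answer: $\frac{3525}{23407} - \frac{122 \sqrt{6}}{23407} \approx 0.13783$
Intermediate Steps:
$P{\left(h \right)} = - \frac{\sqrt{h + 2 h^{2}}}{4}$ ($P{\left(h \right)} = - \frac{\sqrt{h \left(h + h\right) + h}}{4} = - \frac{\sqrt{h 2 h + h}}{4} = - \frac{\sqrt{2 h^{2} + h}}{4} = - \frac{\sqrt{h + 2 h^{2}}}{4}$)
$R{\left(t,M \right)} = 2 M \left(141 + t\right)$ ($R{\left(t,M \right)} = \left(141 + t\right) 2 M = 2 M \left(141 + t\right)$)
$\frac{R{\left(103,P{\left(-2 \right)} \right)} + 3525}{-24516 + 47923} = \frac{2 \left(- \frac{\sqrt{- 2 \left(1 + 2 \left(-2\right)\right)}}{4}\right) \left(141 + 103\right) + 3525}{-24516 + 47923} = \frac{2 \left(- \frac{\sqrt{- 2 \left(1 - 4\right)}}{4}\right) 244 + 3525}{23407} = \left(2 \left(- \frac{\sqrt{\left(-2\right) \left(-3\right)}}{4}\right) 244 + 3525\right) \frac{1}{23407} = \left(2 \left(- \frac{\sqrt{6}}{4}\right) 244 + 3525\right) \frac{1}{23407} = \left(- 122 \sqrt{6} + 3525\right) \frac{1}{23407} = \left(3525 - 122 \sqrt{6}\right) \frac{1}{23407} = \frac{3525}{23407} - \frac{122 \sqrt{6}}{23407}$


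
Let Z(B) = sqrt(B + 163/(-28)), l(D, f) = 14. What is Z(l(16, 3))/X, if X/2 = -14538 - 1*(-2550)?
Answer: -sqrt(1603)/335664 ≈ -0.00011928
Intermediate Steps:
Z(B) = sqrt(-163/28 + B) (Z(B) = sqrt(B + 163*(-1/28)) = sqrt(B - 163/28) = sqrt(-163/28 + B))
X = -23976 (X = 2*(-14538 - 1*(-2550)) = 2*(-14538 + 2550) = 2*(-11988) = -23976)
Z(l(16, 3))/X = (sqrt(-1141 + 196*14)/14)/(-23976) = (sqrt(-1141 + 2744)/14)*(-1/23976) = (sqrt(1603)/14)*(-1/23976) = -sqrt(1603)/335664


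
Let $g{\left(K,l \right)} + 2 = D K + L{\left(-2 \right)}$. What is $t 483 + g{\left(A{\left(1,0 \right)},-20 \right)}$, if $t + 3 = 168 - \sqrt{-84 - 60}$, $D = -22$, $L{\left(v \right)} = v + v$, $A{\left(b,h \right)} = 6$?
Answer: $79557 - 5796 i \approx 79557.0 - 5796.0 i$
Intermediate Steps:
$L{\left(v \right)} = 2 v$
$g{\left(K,l \right)} = -6 - 22 K$ ($g{\left(K,l \right)} = -2 - \left(4 + 22 K\right) = -6 - 22 K$)
$t = 165 - 12 i$ ($t = -3 + \left(168 - \sqrt{-84 - 60}\right) = -3 + \left(168 - \sqrt{-144}\right) = -3 + \left(168 - 12 i\right) = 165 - 12 i \approx 165.0 - 12.0 i$)
$t 483 + g{\left(A{\left(1,0 \right)},-20 \right)} = \left(165 - 12 i\right) 483 - 138 = \left(79695 - 5796 i\right) - 138 = 79557 - 5796 i$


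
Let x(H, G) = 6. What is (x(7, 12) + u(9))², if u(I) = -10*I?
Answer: 7056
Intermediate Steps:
(x(7, 12) + u(9))² = (6 - 10*9)² = (6 - 90)² = (-84)² = 7056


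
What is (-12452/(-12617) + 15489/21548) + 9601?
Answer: 237336211375/24715556 ≈ 9602.7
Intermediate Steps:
(-12452/(-12617) + 15489/21548) + 9601 = (-12452*(-1/12617) + 15489*(1/21548)) + 9601 = (1132/1147 + 15489/21548) + 9601 = 42158219/24715556 + 9601 = 237336211375/24715556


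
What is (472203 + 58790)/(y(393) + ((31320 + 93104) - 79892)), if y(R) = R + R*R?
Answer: 530993/199374 ≈ 2.6633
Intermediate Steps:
y(R) = R + R**2
(472203 + 58790)/(y(393) + ((31320 + 93104) - 79892)) = (472203 + 58790)/(393*(1 + 393) + ((31320 + 93104) - 79892)) = 530993/(393*394 + (124424 - 79892)) = 530993/(154842 + 44532) = 530993/199374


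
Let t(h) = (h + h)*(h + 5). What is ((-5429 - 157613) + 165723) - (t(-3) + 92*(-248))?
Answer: 25509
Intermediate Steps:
t(h) = 2*h*(5 + h) (t(h) = (2*h)*(5 + h) = 2*h*(5 + h))
((-5429 - 157613) + 165723) - (t(-3) + 92*(-248)) = ((-5429 - 157613) + 165723) - (2*(-3)*(5 - 3) + 92*(-248)) = (-163042 + 165723) - (2*(-3)*2 - 22816) = 2681 - (-12 - 22816) = 2681 - 1*(-22828) = 2681 + 22828 = 25509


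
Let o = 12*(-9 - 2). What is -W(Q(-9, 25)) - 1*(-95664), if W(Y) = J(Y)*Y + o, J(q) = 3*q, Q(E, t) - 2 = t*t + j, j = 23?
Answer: -1171704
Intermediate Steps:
Q(E, t) = 25 + t² (Q(E, t) = 2 + (t*t + 23) = 2 + (t² + 23) = 2 + (23 + t²) = 25 + t²)
o = -132 (o = 12*(-11) = -132)
W(Y) = -132 + 3*Y² (W(Y) = (3*Y)*Y - 132 = 3*Y² - 132 = -132 + 3*Y²)
-W(Q(-9, 25)) - 1*(-95664) = -(-132 + 3*(25 + 25²)²) - 1*(-95664) = -(-132 + 3*(25 + 625)²) + 95664 = -(-132 + 3*650²) + 95664 = -(-132 + 3*422500) + 95664 = -(-132 + 1267500) + 95664 = -1*1267368 + 95664 = -1267368 + 95664 = -1171704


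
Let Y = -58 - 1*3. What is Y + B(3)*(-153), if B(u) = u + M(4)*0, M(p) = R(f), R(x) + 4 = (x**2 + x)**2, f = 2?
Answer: -520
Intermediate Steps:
R(x) = -4 + (x + x**2)**2 (R(x) = -4 + (x**2 + x)**2 = -4 + (x + x**2)**2)
M(p) = 32 (M(p) = -4 + 2**2*(1 + 2)**2 = -4 + 4*3**2 = -4 + 4*9 = -4 + 36 = 32)
Y = -61 (Y = -58 - 3 = -61)
B(u) = u (B(u) = u + 32*0 = u + 0 = u)
Y + B(3)*(-153) = -61 + 3*(-153) = -61 - 459 = -520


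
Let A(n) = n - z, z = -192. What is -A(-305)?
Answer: 113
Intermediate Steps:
A(n) = 192 + n (A(n) = n - 1*(-192) = n + 192 = 192 + n)
-A(-305) = -(192 - 305) = -1*(-113) = 113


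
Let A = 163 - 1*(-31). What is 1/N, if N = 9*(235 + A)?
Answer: 1/3861 ≈ 0.00025900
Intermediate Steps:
A = 194 (A = 163 + 31 = 194)
N = 3861 (N = 9*(235 + 194) = 9*429 = 3861)
1/N = 1/3861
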